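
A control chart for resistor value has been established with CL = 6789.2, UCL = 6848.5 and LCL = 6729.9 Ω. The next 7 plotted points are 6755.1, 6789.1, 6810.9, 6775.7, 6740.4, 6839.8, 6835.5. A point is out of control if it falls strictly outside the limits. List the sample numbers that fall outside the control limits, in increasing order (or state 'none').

none

All 7 points lie within [6729.9, 6848.5].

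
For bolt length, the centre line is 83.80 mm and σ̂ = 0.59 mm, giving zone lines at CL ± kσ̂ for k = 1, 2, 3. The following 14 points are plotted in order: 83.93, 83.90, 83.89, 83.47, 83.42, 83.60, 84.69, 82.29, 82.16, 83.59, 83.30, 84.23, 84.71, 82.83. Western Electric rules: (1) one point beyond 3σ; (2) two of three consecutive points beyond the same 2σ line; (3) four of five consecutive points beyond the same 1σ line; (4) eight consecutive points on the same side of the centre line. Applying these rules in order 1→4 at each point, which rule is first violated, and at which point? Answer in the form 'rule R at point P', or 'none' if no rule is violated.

rule 2 at point 9

Zone of each point (C = within 1σ̂, B = 1σ̂–2σ̂, A = 2σ̂–3σ̂, * = beyond 3σ̂; sign = side of CL): 1:+C, 2:+C, 3:+C, 4:-C, 5:-C, 6:-C, 7:+B, 8:-A, 9:-A, 10:-C, 11:-C, 12:+C, 13:+B, 14:-B
Rule 2 (two of three consecutive points beyond the same 2σ limit) is satisfied at point 9.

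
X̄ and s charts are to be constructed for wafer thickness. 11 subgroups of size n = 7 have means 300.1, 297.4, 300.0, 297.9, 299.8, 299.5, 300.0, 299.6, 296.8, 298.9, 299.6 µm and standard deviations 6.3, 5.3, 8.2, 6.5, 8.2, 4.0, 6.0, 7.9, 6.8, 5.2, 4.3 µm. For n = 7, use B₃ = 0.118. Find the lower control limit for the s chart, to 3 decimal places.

0.737

s̄ = (6.3 + 5.3 + 8.2 + 6.5 + 8.2 + 4.0 + 6.0 + 7.9 + 6.8 + 5.2 + 4.3) / 11 = 6.2455
LCL_s = B₃·s̄ = 0.118 × 6.2455 = 0.7370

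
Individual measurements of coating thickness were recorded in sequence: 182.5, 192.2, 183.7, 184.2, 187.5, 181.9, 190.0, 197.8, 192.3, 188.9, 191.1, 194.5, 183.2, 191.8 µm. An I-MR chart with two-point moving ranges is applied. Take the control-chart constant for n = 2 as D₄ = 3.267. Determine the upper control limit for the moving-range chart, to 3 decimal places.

19.577

Moving ranges: 9.7, 8.5, 0.5, 3.3, 5.6, 8.1, 7.8, 5.5, 3.4, 2.2, 3.4, 11.3, 8.6; M̄R̄ = 77.9000 / 13 = 5.9923
UCL_MR = D₄·M̄R̄ = 3.267 × 5.9923 = 19.5769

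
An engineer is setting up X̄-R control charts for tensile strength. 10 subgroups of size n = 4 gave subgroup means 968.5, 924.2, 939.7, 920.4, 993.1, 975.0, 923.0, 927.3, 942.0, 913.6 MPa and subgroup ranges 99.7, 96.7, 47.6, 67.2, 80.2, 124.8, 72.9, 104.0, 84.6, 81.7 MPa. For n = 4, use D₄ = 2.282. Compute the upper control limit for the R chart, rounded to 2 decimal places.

196.12

R̄ = (99.7 + 96.7 + 47.6 + 67.2 + 80.2 + 124.8 + 72.9 + 104.0 + 84.6 + 81.7) / 10 = 859.4000 / 10 = 85.9400
UCL_R = D₄·R̄ = 2.282 × 85.9400 = 196.1151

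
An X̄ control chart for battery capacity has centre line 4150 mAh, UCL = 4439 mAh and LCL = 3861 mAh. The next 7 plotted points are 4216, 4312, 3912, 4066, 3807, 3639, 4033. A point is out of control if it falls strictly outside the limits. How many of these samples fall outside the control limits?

Compare each point to [3861, 4439]: sample 5 = 3807 < LCL; sample 6 = 3639 < LCL.

2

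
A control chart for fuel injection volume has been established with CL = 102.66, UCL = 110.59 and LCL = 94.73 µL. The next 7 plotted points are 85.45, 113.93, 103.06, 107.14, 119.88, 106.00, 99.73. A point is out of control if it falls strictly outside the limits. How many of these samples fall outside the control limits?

Compare each point to [94.73, 110.59]: sample 1 = 85.45 < LCL; sample 2 = 113.93 > UCL; sample 5 = 119.88 > UCL.

3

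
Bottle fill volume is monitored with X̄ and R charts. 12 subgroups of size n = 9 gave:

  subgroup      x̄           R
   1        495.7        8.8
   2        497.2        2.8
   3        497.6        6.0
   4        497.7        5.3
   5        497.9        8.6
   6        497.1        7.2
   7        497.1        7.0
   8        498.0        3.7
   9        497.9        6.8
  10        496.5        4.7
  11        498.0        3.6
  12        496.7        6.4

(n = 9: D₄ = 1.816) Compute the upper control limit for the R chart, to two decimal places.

10.73

R̄ = (8.8 + 2.8 + 6.0 + 5.3 + 8.6 + 7.2 + 7.0 + 3.7 + 6.8 + 4.7 + 3.6 + 6.4) / 12 = 70.9000 / 12 = 5.9083
UCL_R = D₄·R̄ = 1.816 × 5.9083 = 10.7295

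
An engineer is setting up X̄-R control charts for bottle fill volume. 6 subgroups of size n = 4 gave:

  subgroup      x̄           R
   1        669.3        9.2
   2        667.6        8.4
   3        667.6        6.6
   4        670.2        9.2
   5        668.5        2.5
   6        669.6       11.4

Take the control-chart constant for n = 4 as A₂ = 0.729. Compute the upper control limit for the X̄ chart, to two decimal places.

X̄̄ = (669.3 + 667.6 + 667.6 + 670.2 + 668.5 + 669.6) / 6 = 4012.8000 / 6 = 668.8000
R̄ = (9.2 + 8.4 + 6.6 + 9.2 + 2.5 + 11.4) / 6 = 47.3000 / 6 = 7.8833
UCL = X̄̄ + A₂·R̄ = 668.8000 + 0.729 × 7.8833 = 674.5470

674.55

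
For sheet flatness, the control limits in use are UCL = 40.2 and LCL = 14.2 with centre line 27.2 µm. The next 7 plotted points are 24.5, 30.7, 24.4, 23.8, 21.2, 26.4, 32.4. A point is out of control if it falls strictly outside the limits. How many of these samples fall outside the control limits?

0

All 7 points lie within [14.2, 40.2].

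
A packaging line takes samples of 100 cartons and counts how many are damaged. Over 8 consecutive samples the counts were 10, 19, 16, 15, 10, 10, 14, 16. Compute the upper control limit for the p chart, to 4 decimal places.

p̄ = Σdᵢ / (k·n) = 110 / (8 × 100) = 0.13750
UCL = p̄ + 3·√(p̄(1−p̄)/n) = 0.13750 + 3 × √(0.13750×0.86250/100) = 0.13750 + 3 × 0.03444 = 0.24081

0.2408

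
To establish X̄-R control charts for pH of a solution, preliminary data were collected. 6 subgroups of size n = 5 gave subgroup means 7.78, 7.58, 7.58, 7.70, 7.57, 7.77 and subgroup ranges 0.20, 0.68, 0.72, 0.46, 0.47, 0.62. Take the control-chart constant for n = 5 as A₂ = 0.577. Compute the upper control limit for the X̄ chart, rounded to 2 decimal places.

X̄̄ = (7.78 + 7.58 + 7.58 + 7.70 + 7.57 + 7.77) / 6 = 45.9800 / 6 = 7.6633
R̄ = (0.20 + 0.68 + 0.72 + 0.46 + 0.47 + 0.62) / 6 = 3.1500 / 6 = 0.5250
UCL = X̄̄ + A₂·R̄ = 7.6633 + 0.577 × 0.5250 = 7.9663

7.97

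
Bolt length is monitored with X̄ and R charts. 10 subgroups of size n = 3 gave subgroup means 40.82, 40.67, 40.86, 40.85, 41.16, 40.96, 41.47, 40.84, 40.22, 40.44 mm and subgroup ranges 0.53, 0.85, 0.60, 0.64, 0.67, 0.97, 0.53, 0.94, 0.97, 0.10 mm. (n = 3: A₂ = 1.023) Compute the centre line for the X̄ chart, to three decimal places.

40.829

X̄̄ = (40.82 + 40.67 + 40.86 + 40.85 + 41.16 + 40.96 + 41.47 + 40.84 + 40.22 + 40.44) / 10 = 408.2900 / 10 = 40.8290
CL = X̄̄ = 40.8290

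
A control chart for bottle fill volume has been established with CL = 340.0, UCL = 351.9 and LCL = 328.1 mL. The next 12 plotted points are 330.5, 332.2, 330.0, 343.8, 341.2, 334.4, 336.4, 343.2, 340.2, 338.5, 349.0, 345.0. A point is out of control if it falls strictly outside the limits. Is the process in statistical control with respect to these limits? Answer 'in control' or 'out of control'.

All 12 points lie within [328.1, 351.9].

in control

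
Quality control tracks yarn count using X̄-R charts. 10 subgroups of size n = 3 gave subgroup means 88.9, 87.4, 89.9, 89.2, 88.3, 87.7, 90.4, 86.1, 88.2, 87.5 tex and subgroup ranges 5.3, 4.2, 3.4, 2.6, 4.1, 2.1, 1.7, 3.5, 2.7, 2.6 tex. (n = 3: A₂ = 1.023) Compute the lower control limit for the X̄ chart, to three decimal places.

X̄̄ = (88.9 + 87.4 + 89.9 + 89.2 + 88.3 + 87.7 + 90.4 + 86.1 + 88.2 + 87.5) / 10 = 883.6000 / 10 = 88.3600
R̄ = (5.3 + 4.2 + 3.4 + 2.6 + 4.1 + 2.1 + 1.7 + 3.5 + 2.7 + 2.6) / 10 = 32.2000 / 10 = 3.2200
LCL = X̄̄ − A₂·R̄ = 88.3600 − 1.023 × 3.2200 = 85.0659

85.066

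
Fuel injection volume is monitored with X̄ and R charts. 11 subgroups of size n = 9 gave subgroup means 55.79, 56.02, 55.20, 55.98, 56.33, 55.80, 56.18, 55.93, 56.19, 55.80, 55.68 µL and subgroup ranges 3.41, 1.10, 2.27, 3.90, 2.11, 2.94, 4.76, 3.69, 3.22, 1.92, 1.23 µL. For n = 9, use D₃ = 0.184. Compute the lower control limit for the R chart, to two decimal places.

0.51

R̄ = (3.41 + 1.10 + 2.27 + 3.90 + 2.11 + 2.94 + 4.76 + 3.69 + 3.22 + 1.92 + 1.23) / 11 = 30.5500 / 11 = 2.7773
LCL_R = D₃·R̄ = 0.184 × 2.7773 = 0.5110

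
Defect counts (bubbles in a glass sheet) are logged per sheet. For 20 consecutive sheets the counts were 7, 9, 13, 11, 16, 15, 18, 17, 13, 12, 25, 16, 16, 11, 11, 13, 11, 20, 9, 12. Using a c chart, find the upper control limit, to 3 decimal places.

24.874

c̄ = (7 + 9 + 13 + 11 + 16 + 15 + 18 + 17 + 13 + 12 + 25 + 16 + 16 + 11 + 11 + 13 + 11 + 20 + 9 + 12) / 20 = 275 / 20 = 13.7500
UCL = c̄ + 3√c̄ = 13.7500 + 3 × √13.7500 = 13.7500 + 3 × 3.7081 = 24.8743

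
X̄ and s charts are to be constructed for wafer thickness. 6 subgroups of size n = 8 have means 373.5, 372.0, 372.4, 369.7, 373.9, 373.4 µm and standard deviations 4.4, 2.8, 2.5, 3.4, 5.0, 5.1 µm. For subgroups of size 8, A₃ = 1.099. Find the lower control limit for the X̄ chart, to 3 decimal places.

X̄̄ = (373.5 + 372.0 + 372.4 + 369.7 + 373.9 + 373.4) / 6 = 372.4833
s̄ = (4.4 + 2.8 + 2.5 + 3.4 + 5.0 + 5.1) / 6 = 3.8667
LCL = X̄̄ − A₃·s̄ = 372.4833 − 1.099 × 3.8667 = 368.2339

368.234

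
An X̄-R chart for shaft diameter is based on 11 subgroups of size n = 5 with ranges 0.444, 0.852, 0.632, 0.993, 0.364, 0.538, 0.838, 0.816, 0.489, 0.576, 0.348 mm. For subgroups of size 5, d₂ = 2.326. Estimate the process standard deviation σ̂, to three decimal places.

R̄ = (0.444 + 0.852 + 0.632 + 0.993 + 0.364 + 0.538 + 0.838 + 0.816 + 0.489 + 0.576 + 0.348) / 11 = 0.6264
σ̂ = R̄ / d₂ = 0.6264 / 2.326 = 0.2693

0.269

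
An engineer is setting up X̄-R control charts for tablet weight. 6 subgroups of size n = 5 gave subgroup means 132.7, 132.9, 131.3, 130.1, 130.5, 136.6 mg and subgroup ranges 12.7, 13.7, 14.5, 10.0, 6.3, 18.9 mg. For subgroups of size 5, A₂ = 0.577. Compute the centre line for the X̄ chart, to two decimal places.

X̄̄ = (132.7 + 132.9 + 131.3 + 130.1 + 130.5 + 136.6) / 6 = 794.1000 / 6 = 132.3500
CL = X̄̄ = 132.3500

132.35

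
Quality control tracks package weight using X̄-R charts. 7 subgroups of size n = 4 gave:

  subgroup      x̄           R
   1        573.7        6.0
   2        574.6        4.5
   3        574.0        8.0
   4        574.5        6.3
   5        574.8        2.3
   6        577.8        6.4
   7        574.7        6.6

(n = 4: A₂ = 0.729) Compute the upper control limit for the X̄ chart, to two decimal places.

X̄̄ = (573.7 + 574.6 + 574.0 + 574.5 + 574.8 + 577.8 + 574.7) / 7 = 4024.1000 / 7 = 574.8714
R̄ = (6.0 + 4.5 + 8.0 + 6.3 + 2.3 + 6.4 + 6.6) / 7 = 40.1000 / 7 = 5.7286
UCL = X̄̄ + A₂·R̄ = 574.8714 + 0.729 × 5.7286 = 579.0476

579.05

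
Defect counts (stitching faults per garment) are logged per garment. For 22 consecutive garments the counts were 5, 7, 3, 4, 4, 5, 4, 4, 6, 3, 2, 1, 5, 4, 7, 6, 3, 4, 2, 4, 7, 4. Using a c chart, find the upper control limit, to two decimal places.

c̄ = (5 + 7 + 3 + 4 + 4 + 5 + 4 + 4 + 6 + 3 + 2 + 1 + 5 + 4 + 7 + 6 + 3 + 4 + 2 + 4 + 7 + 4) / 22 = 94 / 22 = 4.2727
UCL = c̄ + 3√c̄ = 4.2727 + 3 × √4.2727 = 4.2727 + 3 × 2.0671 = 10.4739

10.47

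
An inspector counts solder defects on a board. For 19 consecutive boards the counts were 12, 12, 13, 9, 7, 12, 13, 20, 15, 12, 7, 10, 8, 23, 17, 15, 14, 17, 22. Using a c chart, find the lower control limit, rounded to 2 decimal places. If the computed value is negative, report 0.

2.52

c̄ = (12 + 12 + 13 + 9 + 7 + 12 + 13 + 20 + 15 + 12 + 7 + 10 + 8 + 23 + 17 + 15 + 14 + 17 + 22) / 19 = 258 / 19 = 13.5789
LCL = c̄ − 3√c̄ = 13.5789 − 3 × 3.6850 = 2.5241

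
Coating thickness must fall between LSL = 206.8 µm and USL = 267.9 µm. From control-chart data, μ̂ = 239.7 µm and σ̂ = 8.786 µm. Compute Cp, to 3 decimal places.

1.159

Cp = (USL − LSL) / (6σ̂) = (267.9 − 206.8) / (6 × 8.786) = 61.1000 / 52.7160 = 1.1590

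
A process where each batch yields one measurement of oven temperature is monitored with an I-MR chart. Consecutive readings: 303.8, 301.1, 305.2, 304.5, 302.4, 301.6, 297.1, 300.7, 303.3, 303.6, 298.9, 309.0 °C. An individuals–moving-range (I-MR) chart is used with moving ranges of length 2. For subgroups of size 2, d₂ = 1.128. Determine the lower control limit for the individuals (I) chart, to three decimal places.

X̄ = (303.8 + 301.1 + 305.2 + 304.5 + 302.4 + 301.6 + 297.1 + 300.7 + 303.3 + 303.6 + 298.9 + 309.0) / 12 = 302.6000
Moving ranges: 2.7, 4.1, 0.7, 2.1, 0.8, 4.5, 3.6, 2.6, 0.3, 4.7, 10.1; M̄R̄ = 36.2000 / 11 = 3.2909
LCL = X̄ − 3·M̄R̄/d₂ = 302.6000 − 3 × 3.2909 / 1.128 = 293.8476

293.848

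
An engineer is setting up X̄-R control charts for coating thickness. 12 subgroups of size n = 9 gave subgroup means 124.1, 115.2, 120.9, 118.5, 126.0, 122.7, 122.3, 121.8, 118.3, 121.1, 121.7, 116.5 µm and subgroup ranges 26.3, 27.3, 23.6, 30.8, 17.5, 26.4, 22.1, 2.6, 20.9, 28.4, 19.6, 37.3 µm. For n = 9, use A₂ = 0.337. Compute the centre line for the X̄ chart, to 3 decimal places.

120.758

X̄̄ = (124.1 + 115.2 + 120.9 + 118.5 + 126.0 + 122.7 + 122.3 + 121.8 + 118.3 + 121.1 + 121.7 + 116.5) / 12 = 1449.1000 / 12 = 120.7583
CL = X̄̄ = 120.7583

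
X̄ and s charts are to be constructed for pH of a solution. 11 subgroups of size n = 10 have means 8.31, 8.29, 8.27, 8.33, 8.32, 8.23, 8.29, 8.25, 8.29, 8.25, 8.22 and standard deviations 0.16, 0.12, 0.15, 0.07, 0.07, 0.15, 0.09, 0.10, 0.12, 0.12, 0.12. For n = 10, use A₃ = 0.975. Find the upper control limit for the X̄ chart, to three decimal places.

8.390

X̄̄ = (8.31 + 8.29 + 8.27 + 8.33 + 8.32 + 8.23 + 8.29 + 8.25 + 8.29 + 8.25 + 8.22) / 11 = 8.2773
s̄ = (0.16 + 0.12 + 0.15 + 0.07 + 0.07 + 0.15 + 0.09 + 0.10 + 0.12 + 0.12 + 0.12) / 11 = 0.1155
UCL = X̄̄ + A₃·s̄ = 8.2773 + 0.975 × 0.1155 = 8.3898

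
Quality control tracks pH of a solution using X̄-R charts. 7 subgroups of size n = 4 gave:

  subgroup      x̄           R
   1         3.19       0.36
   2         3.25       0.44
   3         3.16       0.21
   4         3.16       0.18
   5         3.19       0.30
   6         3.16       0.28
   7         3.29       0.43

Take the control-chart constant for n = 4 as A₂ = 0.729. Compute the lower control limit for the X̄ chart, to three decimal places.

2.971

X̄̄ = (3.19 + 3.25 + 3.16 + 3.16 + 3.19 + 3.16 + 3.29) / 7 = 22.4000 / 7 = 3.2000
R̄ = (0.36 + 0.44 + 0.21 + 0.18 + 0.30 + 0.28 + 0.43) / 7 = 2.2000 / 7 = 0.3143
LCL = X̄̄ − A₂·R̄ = 3.2000 − 0.729 × 0.3143 = 2.9709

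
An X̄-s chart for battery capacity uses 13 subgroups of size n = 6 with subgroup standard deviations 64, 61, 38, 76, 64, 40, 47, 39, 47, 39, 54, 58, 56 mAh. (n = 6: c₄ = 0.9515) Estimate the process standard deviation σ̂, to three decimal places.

55.216

s̄ = (64 + 61 + 38 + 76 + 64 + 40 + 47 + 39 + 47 + 39 + 54 + 58 + 56) / 13 = 52.5385
σ̂ = s̄ / c₄ = 52.5385 / 0.9515 = 55.2165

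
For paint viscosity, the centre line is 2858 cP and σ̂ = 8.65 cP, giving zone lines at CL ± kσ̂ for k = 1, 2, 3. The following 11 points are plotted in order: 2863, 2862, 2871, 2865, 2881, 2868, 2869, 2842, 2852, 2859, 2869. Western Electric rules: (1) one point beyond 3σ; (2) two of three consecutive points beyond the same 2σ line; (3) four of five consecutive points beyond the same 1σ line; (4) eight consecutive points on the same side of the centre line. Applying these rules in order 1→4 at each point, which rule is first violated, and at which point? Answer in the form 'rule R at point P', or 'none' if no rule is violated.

rule 3 at point 7

Zone of each point (C = within 1σ̂, B = 1σ̂–2σ̂, A = 2σ̂–3σ̂, * = beyond 3σ̂; sign = side of CL): 1:+C, 2:+C, 3:+B, 4:+C, 5:+A, 6:+B, 7:+B, 8:-B, 9:-C, 10:+C, 11:+B
Rule 3 (four of five consecutive points beyond the same 1σ limit) is satisfied at point 7.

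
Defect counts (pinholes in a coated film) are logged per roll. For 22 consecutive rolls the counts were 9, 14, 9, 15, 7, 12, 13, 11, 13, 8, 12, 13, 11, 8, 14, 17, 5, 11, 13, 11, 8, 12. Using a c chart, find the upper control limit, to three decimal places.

21.214

c̄ = (9 + 14 + 9 + 15 + 7 + 12 + 13 + 11 + 13 + 8 + 12 + 13 + 11 + 8 + 14 + 17 + 5 + 11 + 13 + 11 + 8 + 12) / 22 = 246 / 22 = 11.1818
UCL = c̄ + 3√c̄ = 11.1818 + 3 × √11.1818 = 11.1818 + 3 × 3.3439 = 21.2136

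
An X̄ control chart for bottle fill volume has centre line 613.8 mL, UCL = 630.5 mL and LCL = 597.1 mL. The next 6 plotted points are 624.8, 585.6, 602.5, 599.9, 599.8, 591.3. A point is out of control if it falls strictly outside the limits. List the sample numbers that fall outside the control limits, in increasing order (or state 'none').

Compare each point to [597.1, 630.5]: sample 2 = 585.6 < LCL; sample 6 = 591.3 < LCL.

2, 6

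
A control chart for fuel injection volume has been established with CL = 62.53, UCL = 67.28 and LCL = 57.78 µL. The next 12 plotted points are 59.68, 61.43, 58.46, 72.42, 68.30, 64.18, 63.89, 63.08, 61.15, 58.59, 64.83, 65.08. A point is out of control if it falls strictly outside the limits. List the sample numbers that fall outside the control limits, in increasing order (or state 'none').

4, 5

Compare each point to [57.78, 67.28]: sample 4 = 72.42 > UCL; sample 5 = 68.30 > UCL.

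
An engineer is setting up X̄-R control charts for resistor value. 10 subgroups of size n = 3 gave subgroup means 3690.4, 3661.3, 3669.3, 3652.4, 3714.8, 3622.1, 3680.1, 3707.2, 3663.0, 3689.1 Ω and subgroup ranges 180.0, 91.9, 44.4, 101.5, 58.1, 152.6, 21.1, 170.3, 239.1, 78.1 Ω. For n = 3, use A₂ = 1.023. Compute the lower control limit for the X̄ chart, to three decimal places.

X̄̄ = (3690.4 + 3661.3 + 3669.3 + 3652.4 + 3714.8 + 3622.1 + 3680.1 + 3707.2 + 3663.0 + 3689.1) / 10 = 36749.7000 / 10 = 3674.9700
R̄ = (180.0 + 91.9 + 44.4 + 101.5 + 58.1 + 152.6 + 21.1 + 170.3 + 239.1 + 78.1) / 10 = 1137.1000 / 10 = 113.7100
LCL = X̄̄ − A₂·R̄ = 3674.9700 − 1.023 × 113.7100 = 3558.6447

3558.645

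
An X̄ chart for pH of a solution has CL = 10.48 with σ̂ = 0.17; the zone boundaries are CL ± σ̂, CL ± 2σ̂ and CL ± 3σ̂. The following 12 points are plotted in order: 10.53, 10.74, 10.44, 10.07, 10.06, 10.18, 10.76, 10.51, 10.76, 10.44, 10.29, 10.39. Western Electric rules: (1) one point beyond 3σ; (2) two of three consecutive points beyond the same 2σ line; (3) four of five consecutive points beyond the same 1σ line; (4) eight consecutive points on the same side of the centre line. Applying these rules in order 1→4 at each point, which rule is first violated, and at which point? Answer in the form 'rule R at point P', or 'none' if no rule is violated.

Zone of each point (C = within 1σ̂, B = 1σ̂–2σ̂, A = 2σ̂–3σ̂, * = beyond 3σ̂; sign = side of CL): 1:+C, 2:+B, 3:-C, 4:-A, 5:-A, 6:-B, 7:+B, 8:+C, 9:+B, 10:-C, 11:-B, 12:-C
Rule 2 (two of three consecutive points beyond the same 2σ limit) is satisfied at point 5.

rule 2 at point 5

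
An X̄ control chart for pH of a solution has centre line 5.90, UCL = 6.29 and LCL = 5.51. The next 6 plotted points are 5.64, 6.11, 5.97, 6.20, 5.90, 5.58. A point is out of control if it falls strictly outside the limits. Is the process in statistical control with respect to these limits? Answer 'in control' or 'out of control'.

All 6 points lie within [5.51, 6.29].

in control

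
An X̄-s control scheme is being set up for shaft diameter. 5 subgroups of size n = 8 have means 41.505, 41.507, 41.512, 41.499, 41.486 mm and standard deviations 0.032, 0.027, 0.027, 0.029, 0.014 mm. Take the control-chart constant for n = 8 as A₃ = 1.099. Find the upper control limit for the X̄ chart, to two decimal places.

41.53

X̄̄ = (41.505 + 41.507 + 41.512 + 41.499 + 41.486) / 5 = 41.5018
s̄ = (0.032 + 0.027 + 0.027 + 0.029 + 0.014) / 5 = 0.0258
UCL = X̄̄ + A₃·s̄ = 41.5018 + 1.099 × 0.0258 = 41.5302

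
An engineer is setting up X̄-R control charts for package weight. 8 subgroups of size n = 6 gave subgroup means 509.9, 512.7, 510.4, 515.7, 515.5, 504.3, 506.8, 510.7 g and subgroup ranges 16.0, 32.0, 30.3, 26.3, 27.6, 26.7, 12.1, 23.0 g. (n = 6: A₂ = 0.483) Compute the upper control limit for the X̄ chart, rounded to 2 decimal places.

522.46

X̄̄ = (509.9 + 512.7 + 510.4 + 515.7 + 515.5 + 504.3 + 506.8 + 510.7) / 8 = 4086.0000 / 8 = 510.7500
R̄ = (16.0 + 32.0 + 30.3 + 26.3 + 27.6 + 26.7 + 12.1 + 23.0) / 8 = 194.0000 / 8 = 24.2500
UCL = X̄̄ + A₂·R̄ = 510.7500 + 0.483 × 24.2500 = 522.4628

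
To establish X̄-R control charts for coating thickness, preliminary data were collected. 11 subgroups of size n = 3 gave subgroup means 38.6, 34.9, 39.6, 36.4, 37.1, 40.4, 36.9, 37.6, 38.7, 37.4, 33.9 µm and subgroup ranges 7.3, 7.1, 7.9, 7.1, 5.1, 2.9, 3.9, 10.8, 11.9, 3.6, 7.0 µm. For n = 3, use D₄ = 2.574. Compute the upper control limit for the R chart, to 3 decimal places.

R̄ = (7.3 + 7.1 + 7.9 + 7.1 + 5.1 + 2.9 + 3.9 + 10.8 + 11.9 + 3.6 + 7.0) / 11 = 74.6000 / 11 = 6.7818
UCL_R = D₄·R̄ = 2.574 × 6.7818 = 17.4564

17.456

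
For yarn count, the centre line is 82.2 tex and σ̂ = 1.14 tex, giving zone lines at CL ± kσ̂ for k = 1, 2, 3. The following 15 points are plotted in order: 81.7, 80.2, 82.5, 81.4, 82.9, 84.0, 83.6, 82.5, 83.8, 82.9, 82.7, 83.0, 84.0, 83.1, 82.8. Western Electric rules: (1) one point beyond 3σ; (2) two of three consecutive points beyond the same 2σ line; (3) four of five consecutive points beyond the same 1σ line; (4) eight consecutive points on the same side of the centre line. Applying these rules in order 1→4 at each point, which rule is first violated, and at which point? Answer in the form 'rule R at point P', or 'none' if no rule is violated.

rule 4 at point 12

Zone of each point (C = within 1σ̂, B = 1σ̂–2σ̂, A = 2σ̂–3σ̂, * = beyond 3σ̂; sign = side of CL): 1:-C, 2:-B, 3:+C, 4:-C, 5:+C, 6:+B, 7:+B, 8:+C, 9:+B, 10:+C, 11:+C, 12:+C, 13:+B, 14:+C, 15:+C
Rule 4 (eight consecutive points on the same side of the centre line) is satisfied at point 12.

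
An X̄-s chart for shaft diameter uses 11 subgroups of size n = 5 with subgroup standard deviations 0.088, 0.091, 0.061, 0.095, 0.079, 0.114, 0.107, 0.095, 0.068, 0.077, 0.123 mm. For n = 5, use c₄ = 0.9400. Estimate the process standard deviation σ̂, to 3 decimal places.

0.097

s̄ = (0.088 + 0.091 + 0.061 + 0.095 + 0.079 + 0.114 + 0.107 + 0.095 + 0.068 + 0.077 + 0.123) / 11 = 0.0907
σ̂ = s̄ / c₄ = 0.0907 / 0.9400 = 0.0965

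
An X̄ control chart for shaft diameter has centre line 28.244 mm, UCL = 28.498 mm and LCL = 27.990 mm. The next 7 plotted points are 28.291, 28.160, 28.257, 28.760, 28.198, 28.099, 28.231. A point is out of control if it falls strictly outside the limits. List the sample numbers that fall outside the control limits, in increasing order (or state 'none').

Compare each point to [27.990, 28.498]: sample 4 = 28.760 > UCL.

4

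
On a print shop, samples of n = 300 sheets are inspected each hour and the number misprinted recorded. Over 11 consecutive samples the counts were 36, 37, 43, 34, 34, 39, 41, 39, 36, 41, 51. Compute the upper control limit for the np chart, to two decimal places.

56.69

p̄ = Σdᵢ / (k·n) = 431 / (11 × 300) = 0.13061
UCL = np̄ + 3·√(np̄(1−p̄)) = 39.1818 + 3 × √(39.1818×0.86939) = 39.1818 + 3 × 5.8365 = 56.6912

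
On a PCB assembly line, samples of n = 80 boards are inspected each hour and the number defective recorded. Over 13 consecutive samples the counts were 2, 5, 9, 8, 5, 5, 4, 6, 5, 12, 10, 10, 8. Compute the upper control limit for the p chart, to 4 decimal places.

0.1794

p̄ = Σdᵢ / (k·n) = 89 / (13 × 80) = 0.08558
UCL = p̄ + 3·√(p̄(1−p̄)/n) = 0.08558 + 3 × √(0.08558×0.91442/80) = 0.08558 + 3 × 0.03128 = 0.17940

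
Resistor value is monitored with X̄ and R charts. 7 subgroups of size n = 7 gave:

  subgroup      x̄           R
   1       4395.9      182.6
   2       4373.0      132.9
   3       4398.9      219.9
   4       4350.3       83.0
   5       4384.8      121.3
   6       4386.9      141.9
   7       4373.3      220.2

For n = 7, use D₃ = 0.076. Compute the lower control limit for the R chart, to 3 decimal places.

11.962

R̄ = (182.6 + 132.9 + 219.9 + 83.0 + 121.3 + 141.9 + 220.2) / 7 = 1101.8000 / 7 = 157.4000
LCL_R = D₃·R̄ = 0.076 × 157.4000 = 11.9624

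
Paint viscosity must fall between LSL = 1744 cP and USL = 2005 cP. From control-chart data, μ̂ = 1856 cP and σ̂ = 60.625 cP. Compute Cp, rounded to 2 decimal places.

Cp = (USL − LSL) / (6σ̂) = (2005 − 1744) / (6 × 60.625) = 261.0000 / 363.7500 = 0.7175

0.72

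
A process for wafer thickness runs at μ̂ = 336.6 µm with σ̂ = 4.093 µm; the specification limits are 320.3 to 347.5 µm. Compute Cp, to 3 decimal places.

Cp = (USL − LSL) / (6σ̂) = (347.5 − 320.3) / (6 × 4.093) = 27.2000 / 24.5580 = 1.1076

1.108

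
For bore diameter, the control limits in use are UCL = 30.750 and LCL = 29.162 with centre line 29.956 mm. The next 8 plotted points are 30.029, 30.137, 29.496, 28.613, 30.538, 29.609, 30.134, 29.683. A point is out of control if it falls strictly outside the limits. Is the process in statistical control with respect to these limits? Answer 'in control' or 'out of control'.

out of control

Compare each point to [29.162, 30.750]: sample 4 = 28.613 < LCL.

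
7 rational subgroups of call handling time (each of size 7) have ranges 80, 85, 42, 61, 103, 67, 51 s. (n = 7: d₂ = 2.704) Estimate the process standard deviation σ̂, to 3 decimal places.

R̄ = (80 + 85 + 42 + 61 + 103 + 67 + 51) / 7 = 69.8571
σ̂ = R̄ / d₂ = 69.8571 / 2.704 = 25.8347

25.835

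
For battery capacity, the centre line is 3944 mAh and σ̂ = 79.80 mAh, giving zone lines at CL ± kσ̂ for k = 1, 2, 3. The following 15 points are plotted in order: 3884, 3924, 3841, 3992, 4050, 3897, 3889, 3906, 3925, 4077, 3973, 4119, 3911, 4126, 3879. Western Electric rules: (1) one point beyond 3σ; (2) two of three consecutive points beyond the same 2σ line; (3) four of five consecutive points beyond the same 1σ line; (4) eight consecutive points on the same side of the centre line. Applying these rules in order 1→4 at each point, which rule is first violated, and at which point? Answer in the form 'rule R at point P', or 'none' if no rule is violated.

Zone of each point (C = within 1σ̂, B = 1σ̂–2σ̂, A = 2σ̂–3σ̂, * = beyond 3σ̂; sign = side of CL): 1:-C, 2:-C, 3:-B, 4:+C, 5:+B, 6:-C, 7:-C, 8:-C, 9:-C, 10:+B, 11:+C, 12:+A, 13:-C, 14:+A, 15:-C
Rule 2 (two of three consecutive points beyond the same 2σ limit) is satisfied at point 14.

rule 2 at point 14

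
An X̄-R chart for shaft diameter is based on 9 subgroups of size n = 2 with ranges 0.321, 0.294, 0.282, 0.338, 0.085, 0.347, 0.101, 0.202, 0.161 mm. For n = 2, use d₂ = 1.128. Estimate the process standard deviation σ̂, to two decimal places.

R̄ = (0.321 + 0.294 + 0.282 + 0.338 + 0.085 + 0.347 + 0.101 + 0.202 + 0.161) / 9 = 0.2368
σ̂ = R̄ / d₂ = 0.2368 / 1.128 = 0.2099

0.21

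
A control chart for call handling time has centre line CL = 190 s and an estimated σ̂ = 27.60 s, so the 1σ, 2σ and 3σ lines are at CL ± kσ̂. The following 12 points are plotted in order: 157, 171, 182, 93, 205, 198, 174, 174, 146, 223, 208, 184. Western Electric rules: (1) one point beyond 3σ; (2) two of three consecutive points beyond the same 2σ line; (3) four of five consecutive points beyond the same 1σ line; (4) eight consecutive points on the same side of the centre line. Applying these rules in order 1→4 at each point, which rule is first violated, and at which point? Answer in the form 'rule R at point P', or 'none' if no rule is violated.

Zone of each point (C = within 1σ̂, B = 1σ̂–2σ̂, A = 2σ̂–3σ̂, * = beyond 3σ̂; sign = side of CL): 1:-B, 2:-C, 3:-C, 4:-*, 5:+C, 6:+C, 7:-C, 8:-C, 9:-B, 10:+B, 11:+C, 12:-C
Rule 1 (one point beyond the 3σ limits) is satisfied at point 4.

rule 1 at point 4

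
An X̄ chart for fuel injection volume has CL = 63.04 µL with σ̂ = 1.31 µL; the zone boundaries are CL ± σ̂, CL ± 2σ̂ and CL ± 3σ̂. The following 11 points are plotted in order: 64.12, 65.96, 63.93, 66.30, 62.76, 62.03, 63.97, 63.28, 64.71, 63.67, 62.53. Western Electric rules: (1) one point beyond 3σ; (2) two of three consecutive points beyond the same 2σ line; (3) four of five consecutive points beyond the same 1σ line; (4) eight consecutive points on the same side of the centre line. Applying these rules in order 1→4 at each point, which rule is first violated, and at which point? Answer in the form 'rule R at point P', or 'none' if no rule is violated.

rule 2 at point 4

Zone of each point (C = within 1σ̂, B = 1σ̂–2σ̂, A = 2σ̂–3σ̂, * = beyond 3σ̂; sign = side of CL): 1:+C, 2:+A, 3:+C, 4:+A, 5:-C, 6:-C, 7:+C, 8:+C, 9:+B, 10:+C, 11:-C
Rule 2 (two of three consecutive points beyond the same 2σ limit) is satisfied at point 4.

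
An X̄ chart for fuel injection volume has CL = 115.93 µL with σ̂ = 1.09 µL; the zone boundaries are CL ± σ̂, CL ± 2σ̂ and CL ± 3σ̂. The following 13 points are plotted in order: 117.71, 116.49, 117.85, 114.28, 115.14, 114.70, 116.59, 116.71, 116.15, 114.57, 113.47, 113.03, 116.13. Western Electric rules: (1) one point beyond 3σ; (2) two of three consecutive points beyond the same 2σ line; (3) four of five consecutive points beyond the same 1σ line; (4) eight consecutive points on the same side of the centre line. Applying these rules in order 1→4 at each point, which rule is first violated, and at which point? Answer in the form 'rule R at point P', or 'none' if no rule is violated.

Zone of each point (C = within 1σ̂, B = 1σ̂–2σ̂, A = 2σ̂–3σ̂, * = beyond 3σ̂; sign = side of CL): 1:+B, 2:+C, 3:+B, 4:-B, 5:-C, 6:-B, 7:+C, 8:+C, 9:+C, 10:-B, 11:-A, 12:-A, 13:+C
Rule 2 (two of three consecutive points beyond the same 2σ limit) is satisfied at point 12.

rule 2 at point 12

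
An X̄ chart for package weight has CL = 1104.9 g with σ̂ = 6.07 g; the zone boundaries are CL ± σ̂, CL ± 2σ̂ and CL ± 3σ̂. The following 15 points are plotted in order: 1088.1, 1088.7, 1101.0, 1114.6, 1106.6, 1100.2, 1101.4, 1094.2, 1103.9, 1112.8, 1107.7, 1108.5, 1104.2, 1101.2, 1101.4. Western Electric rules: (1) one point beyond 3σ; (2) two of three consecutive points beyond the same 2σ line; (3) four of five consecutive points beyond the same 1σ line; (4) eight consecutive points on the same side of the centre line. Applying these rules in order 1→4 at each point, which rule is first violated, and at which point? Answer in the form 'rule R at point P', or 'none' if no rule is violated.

Zone of each point (C = within 1σ̂, B = 1σ̂–2σ̂, A = 2σ̂–3σ̂, * = beyond 3σ̂; sign = side of CL): 1:-A, 2:-A, 3:-C, 4:+B, 5:+C, 6:-C, 7:-C, 8:-B, 9:-C, 10:+B, 11:+C, 12:+C, 13:-C, 14:-C, 15:-C
Rule 2 (two of three consecutive points beyond the same 2σ limit) is satisfied at point 2.

rule 2 at point 2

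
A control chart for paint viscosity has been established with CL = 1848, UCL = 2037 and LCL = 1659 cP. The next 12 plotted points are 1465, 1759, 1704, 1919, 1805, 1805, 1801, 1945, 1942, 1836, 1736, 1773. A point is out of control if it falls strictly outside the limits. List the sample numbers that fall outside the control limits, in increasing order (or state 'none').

1

Compare each point to [1659, 2037]: sample 1 = 1465 < LCL.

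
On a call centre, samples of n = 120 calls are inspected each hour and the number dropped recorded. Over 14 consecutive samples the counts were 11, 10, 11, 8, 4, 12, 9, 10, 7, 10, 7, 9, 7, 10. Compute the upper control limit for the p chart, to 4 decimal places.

p̄ = Σdᵢ / (k·n) = 125 / (14 × 120) = 0.07440
UCL = p̄ + 3·√(p̄(1−p̄)/n) = 0.07440 + 3 × √(0.07440×0.92560/120) = 0.07440 + 3 × 0.02396 = 0.14627

0.1463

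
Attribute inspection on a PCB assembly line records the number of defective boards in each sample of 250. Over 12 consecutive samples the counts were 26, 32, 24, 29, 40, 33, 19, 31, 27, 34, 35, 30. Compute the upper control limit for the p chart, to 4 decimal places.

0.1817

p̄ = Σdᵢ / (k·n) = 360 / (12 × 250) = 0.12000
UCL = p̄ + 3·√(p̄(1−p̄)/n) = 0.12000 + 3 × √(0.12000×0.88000/250) = 0.12000 + 3 × 0.02055 = 0.18166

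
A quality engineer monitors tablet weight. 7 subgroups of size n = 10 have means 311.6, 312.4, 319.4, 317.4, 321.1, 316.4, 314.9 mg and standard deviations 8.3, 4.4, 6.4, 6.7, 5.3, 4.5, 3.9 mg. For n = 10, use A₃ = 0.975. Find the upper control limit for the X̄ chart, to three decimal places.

X̄̄ = (311.6 + 312.4 + 319.4 + 317.4 + 321.1 + 316.4 + 314.9) / 7 = 316.1714
s̄ = (8.3 + 4.4 + 6.4 + 6.7 + 5.3 + 4.5 + 3.9) / 7 = 5.6429
UCL = X̄̄ + A₃·s̄ = 316.1714 + 0.975 × 5.6429 = 321.6732

321.673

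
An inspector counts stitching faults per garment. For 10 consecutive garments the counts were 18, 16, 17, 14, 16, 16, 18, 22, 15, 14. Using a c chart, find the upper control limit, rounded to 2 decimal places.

28.82

c̄ = (18 + 16 + 17 + 14 + 16 + 16 + 18 + 22 + 15 + 14) / 10 = 166 / 10 = 16.6000
UCL = c̄ + 3√c̄ = 16.6000 + 3 × √16.6000 = 16.6000 + 3 × 4.0743 = 28.8229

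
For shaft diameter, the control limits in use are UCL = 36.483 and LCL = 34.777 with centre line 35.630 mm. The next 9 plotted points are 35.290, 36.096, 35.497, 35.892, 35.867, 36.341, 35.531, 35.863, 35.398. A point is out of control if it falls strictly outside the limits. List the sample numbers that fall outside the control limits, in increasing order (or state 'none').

none

All 9 points lie within [34.777, 36.483].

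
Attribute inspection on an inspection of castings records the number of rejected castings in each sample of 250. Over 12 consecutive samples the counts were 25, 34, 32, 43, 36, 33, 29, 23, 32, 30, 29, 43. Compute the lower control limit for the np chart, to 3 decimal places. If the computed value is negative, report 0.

16.482

p̄ = Σdᵢ / (k·n) = 389 / (12 × 250) = 0.12967
LCL = np̄ − 3·√(np̄(1−p̄)) = 32.4167 − 3 × 5.3116 = 16.4818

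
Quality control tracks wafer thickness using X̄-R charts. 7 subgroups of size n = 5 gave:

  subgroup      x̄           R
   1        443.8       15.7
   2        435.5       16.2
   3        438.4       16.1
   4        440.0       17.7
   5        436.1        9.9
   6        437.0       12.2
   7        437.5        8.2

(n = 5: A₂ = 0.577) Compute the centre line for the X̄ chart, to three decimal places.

438.329

X̄̄ = (443.8 + 435.5 + 438.4 + 440.0 + 436.1 + 437.0 + 437.5) / 7 = 3068.3000 / 7 = 438.3286
CL = X̄̄ = 438.3286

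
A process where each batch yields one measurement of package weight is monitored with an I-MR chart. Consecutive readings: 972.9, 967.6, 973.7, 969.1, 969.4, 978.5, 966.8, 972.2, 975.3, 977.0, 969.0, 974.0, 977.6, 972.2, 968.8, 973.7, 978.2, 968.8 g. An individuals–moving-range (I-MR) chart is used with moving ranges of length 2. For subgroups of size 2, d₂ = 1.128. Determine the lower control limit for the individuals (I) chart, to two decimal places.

958.17

X̄ = (972.9 + 967.6 + 973.7 + 969.1 + 969.4 + 978.5 + 966.8 + 972.2 + 975.3 + 977.0 + 969.0 + 974.0 + 977.6 + 972.2 + 968.8 + 973.7 + 978.2 + 968.8) / 18 = 972.4889
Moving ranges: 5.3, 6.1, 4.6, 0.3, 9.1, 11.7, 5.4, 3.1, 1.7, 8.0, 5.0, 3.6, 5.4, 3.4, 4.9, 4.5, 9.4; M̄R̄ = 91.5000 / 17 = 5.3824
LCL = X̄ − 3·M̄R̄/d₂ = 972.4889 − 3 × 5.3824 / 1.128 = 958.1741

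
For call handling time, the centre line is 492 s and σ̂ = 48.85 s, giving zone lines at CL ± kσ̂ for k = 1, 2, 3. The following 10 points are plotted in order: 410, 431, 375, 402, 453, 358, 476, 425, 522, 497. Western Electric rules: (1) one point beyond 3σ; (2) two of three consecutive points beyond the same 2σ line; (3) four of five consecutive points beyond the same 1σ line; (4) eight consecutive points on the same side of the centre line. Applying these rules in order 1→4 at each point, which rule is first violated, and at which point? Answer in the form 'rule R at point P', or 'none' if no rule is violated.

rule 3 at point 4

Zone of each point (C = within 1σ̂, B = 1σ̂–2σ̂, A = 2σ̂–3σ̂, * = beyond 3σ̂; sign = side of CL): 1:-B, 2:-B, 3:-A, 4:-B, 5:-C, 6:-A, 7:-C, 8:-B, 9:+C, 10:+C
Rule 3 (four of five consecutive points beyond the same 1σ limit) is satisfied at point 4.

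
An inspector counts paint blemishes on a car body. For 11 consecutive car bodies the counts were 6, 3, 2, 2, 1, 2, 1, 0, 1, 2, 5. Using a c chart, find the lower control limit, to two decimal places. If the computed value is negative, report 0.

c̄ = (6 + 3 + 2 + 2 + 1 + 2 + 1 + 0 + 1 + 2 + 5) / 11 = 25 / 11 = 2.2727
LCL = c̄ − 3√c̄ = 2.2727 − 3 × 1.5076 = -2.2499 → 0 (cannot be negative)

0.00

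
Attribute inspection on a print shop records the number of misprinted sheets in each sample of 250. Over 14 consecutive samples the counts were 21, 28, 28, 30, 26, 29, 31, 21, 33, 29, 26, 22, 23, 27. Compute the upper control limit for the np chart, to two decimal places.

41.37

p̄ = Σdᵢ / (k·n) = 374 / (14 × 250) = 0.10686
UCL = np̄ + 3·√(np̄(1−p̄)) = 26.7143 + 3 × √(26.7143×0.89314) = 26.7143 + 3 × 4.8846 = 41.3682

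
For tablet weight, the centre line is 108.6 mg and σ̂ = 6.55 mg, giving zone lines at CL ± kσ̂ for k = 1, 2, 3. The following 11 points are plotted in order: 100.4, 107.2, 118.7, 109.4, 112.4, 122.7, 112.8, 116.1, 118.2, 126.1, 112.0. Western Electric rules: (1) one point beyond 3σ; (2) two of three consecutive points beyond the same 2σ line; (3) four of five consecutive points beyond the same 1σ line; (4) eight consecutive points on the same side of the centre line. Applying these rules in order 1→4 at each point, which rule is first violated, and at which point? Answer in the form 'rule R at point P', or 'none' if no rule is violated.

rule 3 at point 10

Zone of each point (C = within 1σ̂, B = 1σ̂–2σ̂, A = 2σ̂–3σ̂, * = beyond 3σ̂; sign = side of CL): 1:-B, 2:-C, 3:+B, 4:+C, 5:+C, 6:+A, 7:+C, 8:+B, 9:+B, 10:+A, 11:+C
Rule 3 (four of five consecutive points beyond the same 1σ limit) is satisfied at point 10.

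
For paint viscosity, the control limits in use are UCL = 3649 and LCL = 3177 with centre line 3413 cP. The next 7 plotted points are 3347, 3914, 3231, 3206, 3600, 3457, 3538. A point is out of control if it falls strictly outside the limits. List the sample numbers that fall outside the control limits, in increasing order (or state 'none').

2

Compare each point to [3177, 3649]: sample 2 = 3914 > UCL.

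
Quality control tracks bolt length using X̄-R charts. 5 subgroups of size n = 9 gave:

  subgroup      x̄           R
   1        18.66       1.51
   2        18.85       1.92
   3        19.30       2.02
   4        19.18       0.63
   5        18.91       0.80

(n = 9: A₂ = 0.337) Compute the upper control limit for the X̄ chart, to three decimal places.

19.444

X̄̄ = (18.66 + 18.85 + 19.30 + 19.18 + 18.91) / 5 = 94.9000 / 5 = 18.9800
R̄ = (1.51 + 1.92 + 2.02 + 0.63 + 0.80) / 5 = 6.8800 / 5 = 1.3760
UCL = X̄̄ + A₂·R̄ = 18.9800 + 0.337 × 1.3760 = 19.4437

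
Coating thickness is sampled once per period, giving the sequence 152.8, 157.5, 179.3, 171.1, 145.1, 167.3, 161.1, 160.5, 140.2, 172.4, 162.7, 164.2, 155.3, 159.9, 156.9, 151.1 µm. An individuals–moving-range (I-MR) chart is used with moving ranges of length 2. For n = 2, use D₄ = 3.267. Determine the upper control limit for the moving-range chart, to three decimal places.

Moving ranges: 4.7, 21.8, 8.2, 26.0, 22.2, 6.2, 0.6, 20.3, 32.2, 9.7, 1.5, 8.9, 4.6, 3.0, 5.8; M̄R̄ = 175.7000 / 15 = 11.7133
UCL_MR = D₄·M̄R̄ = 3.267 × 11.7133 = 38.2675

38.267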